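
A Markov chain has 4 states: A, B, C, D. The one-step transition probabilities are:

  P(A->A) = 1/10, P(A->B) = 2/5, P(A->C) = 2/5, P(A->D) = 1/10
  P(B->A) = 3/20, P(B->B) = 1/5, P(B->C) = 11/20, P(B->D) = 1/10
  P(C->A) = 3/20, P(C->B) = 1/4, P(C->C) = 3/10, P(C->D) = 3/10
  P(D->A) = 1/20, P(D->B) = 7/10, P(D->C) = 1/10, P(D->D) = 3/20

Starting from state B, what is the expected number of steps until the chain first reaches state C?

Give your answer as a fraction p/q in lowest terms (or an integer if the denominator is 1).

Answer: 665/321

Derivation:
Let h_i = expected steps to first reach C from state i.
Boundary: h_C = 0.
First-step equations for the other states:
  h_A = 1 + 1/10*h_A + 2/5*h_B + 2/5*h_C + 1/10*h_D
  h_B = 1 + 3/20*h_A + 1/5*h_B + 11/20*h_C + 1/10*h_D
  h_D = 1 + 1/20*h_A + 7/10*h_B + 1/10*h_C + 3/20*h_D

Substituting h_C = 0 and rearranging gives the linear system (I - Q) h = 1:
  [9/10, -2/5, -1/10] . (h_A, h_B, h_D) = 1
  [-3/20, 4/5, -1/10] . (h_A, h_B, h_D) = 1
  [-1/20, -7/10, 17/20] . (h_A, h_B, h_D) = 1

Solving yields:
  h_A = 760/321
  h_B = 665/321
  h_D = 970/321

Starting state is B, so the expected hitting time is h_B = 665/321.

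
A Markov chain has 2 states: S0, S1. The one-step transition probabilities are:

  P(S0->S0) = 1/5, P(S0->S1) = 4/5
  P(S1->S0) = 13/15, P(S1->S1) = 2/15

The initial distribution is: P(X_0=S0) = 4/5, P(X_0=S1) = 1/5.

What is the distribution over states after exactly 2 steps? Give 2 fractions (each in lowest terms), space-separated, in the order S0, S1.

Answer: 29/45 16/45

Derivation:
Propagating the distribution step by step (d_{t+1} = d_t * P):
d_0 = (S0=4/5, S1=1/5)
  d_1[S0] = 4/5*1/5 + 1/5*13/15 = 1/3
  d_1[S1] = 4/5*4/5 + 1/5*2/15 = 2/3
d_1 = (S0=1/3, S1=2/3)
  d_2[S0] = 1/3*1/5 + 2/3*13/15 = 29/45
  d_2[S1] = 1/3*4/5 + 2/3*2/15 = 16/45
d_2 = (S0=29/45, S1=16/45)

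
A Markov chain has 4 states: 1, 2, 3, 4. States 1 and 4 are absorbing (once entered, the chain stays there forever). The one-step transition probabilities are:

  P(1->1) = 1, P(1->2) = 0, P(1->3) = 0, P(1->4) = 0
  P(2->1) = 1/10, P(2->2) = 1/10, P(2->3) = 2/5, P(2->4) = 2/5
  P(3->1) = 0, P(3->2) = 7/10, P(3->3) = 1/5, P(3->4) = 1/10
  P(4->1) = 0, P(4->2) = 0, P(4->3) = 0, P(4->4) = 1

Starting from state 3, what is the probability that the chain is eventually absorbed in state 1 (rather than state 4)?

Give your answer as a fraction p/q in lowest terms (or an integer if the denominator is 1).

Answer: 7/44

Derivation:
Let a_i = P(absorbed in 1 | start in state i).
Boundary conditions: a_1 = 1, a_4 = 0.
For each transient state i, a_i = sum_j P(i->j) * a_j:
  a_2 = 1/10*a_1 + 1/10*a_2 + 2/5*a_3 + 2/5*a_4
  a_3 = 0*a_1 + 7/10*a_2 + 1/5*a_3 + 1/10*a_4

Substituting a_1 = 1 and a_4 = 0, rearrange to (I - Q) a = r where r[i] = P(i -> 1):
  [9/10, -2/5] . (a_2, a_3) = 1/10
  [-7/10, 4/5] . (a_2, a_3) = 0

Solving yields:
  a_2 = 2/11
  a_3 = 7/44

Starting state is 3, so the absorption probability is a_3 = 7/44.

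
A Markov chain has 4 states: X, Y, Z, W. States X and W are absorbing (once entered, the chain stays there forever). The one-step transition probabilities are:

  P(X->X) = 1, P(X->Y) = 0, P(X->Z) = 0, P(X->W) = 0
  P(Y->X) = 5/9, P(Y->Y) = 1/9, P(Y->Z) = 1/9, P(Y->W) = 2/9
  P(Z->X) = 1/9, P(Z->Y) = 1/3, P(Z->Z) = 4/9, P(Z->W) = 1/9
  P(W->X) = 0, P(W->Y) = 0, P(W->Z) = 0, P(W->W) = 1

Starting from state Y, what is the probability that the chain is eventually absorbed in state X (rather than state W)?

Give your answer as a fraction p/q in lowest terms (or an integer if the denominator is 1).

Let a_i = P(absorbed in X | start in state i).
Boundary conditions: a_X = 1, a_W = 0.
For each transient state i, a_i = sum_j P(i->j) * a_j:
  a_Y = 5/9*a_X + 1/9*a_Y + 1/9*a_Z + 2/9*a_W
  a_Z = 1/9*a_X + 1/3*a_Y + 4/9*a_Z + 1/9*a_W

Substituting a_X = 1 and a_W = 0, rearrange to (I - Q) a = r where r[i] = P(i -> X):
  [8/9, -1/9] . (a_Y, a_Z) = 5/9
  [-1/3, 5/9] . (a_Y, a_Z) = 1/9

Solving yields:
  a_Y = 26/37
  a_Z = 23/37

Starting state is Y, so the absorption probability is a_Y = 26/37.

Answer: 26/37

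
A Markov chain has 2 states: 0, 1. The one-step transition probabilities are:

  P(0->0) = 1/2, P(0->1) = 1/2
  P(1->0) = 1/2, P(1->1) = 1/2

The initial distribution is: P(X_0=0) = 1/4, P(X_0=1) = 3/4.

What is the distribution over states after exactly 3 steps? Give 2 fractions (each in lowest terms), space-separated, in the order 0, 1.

Answer: 1/2 1/2

Derivation:
Propagating the distribution step by step (d_{t+1} = d_t * P):
d_0 = (0=1/4, 1=3/4)
  d_1[0] = 1/4*1/2 + 3/4*1/2 = 1/2
  d_1[1] = 1/4*1/2 + 3/4*1/2 = 1/2
d_1 = (0=1/2, 1=1/2)
  d_2[0] = 1/2*1/2 + 1/2*1/2 = 1/2
  d_2[1] = 1/2*1/2 + 1/2*1/2 = 1/2
d_2 = (0=1/2, 1=1/2)
  d_3[0] = 1/2*1/2 + 1/2*1/2 = 1/2
  d_3[1] = 1/2*1/2 + 1/2*1/2 = 1/2
d_3 = (0=1/2, 1=1/2)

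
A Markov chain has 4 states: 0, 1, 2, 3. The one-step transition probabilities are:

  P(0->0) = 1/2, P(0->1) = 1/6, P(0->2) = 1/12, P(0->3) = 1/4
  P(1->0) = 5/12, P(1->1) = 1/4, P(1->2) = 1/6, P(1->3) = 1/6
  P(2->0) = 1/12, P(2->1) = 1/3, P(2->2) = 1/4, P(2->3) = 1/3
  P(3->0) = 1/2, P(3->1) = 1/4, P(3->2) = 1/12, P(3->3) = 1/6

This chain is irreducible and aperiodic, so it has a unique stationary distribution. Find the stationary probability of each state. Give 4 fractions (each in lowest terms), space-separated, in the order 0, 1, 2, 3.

Answer: 608/1413 317/1413 173/1413 35/157

Derivation:
The stationary distribution satisfies pi = pi * P, i.e.:
  pi_0 = 1/2*pi_0 + 5/12*pi_1 + 1/12*pi_2 + 1/2*pi_3
  pi_1 = 1/6*pi_0 + 1/4*pi_1 + 1/3*pi_2 + 1/4*pi_3
  pi_2 = 1/12*pi_0 + 1/6*pi_1 + 1/4*pi_2 + 1/12*pi_3
  pi_3 = 1/4*pi_0 + 1/6*pi_1 + 1/3*pi_2 + 1/6*pi_3
with normalization: pi_0 + pi_1 + pi_2 + pi_3 = 1.

Using the first 3 balance equations plus normalization, the linear system A*pi = b is:
  [-1/2, 5/12, 1/12, 1/2] . pi = 0
  [1/6, -3/4, 1/3, 1/4] . pi = 0
  [1/12, 1/6, -3/4, 1/12] . pi = 0
  [1, 1, 1, 1] . pi = 1

Solving yields:
  pi_0 = 608/1413
  pi_1 = 317/1413
  pi_2 = 173/1413
  pi_3 = 35/157

Verification (pi * P):
  608/1413*1/2 + 317/1413*5/12 + 173/1413*1/12 + 35/157*1/2 = 608/1413 = pi_0  (ok)
  608/1413*1/6 + 317/1413*1/4 + 173/1413*1/3 + 35/157*1/4 = 317/1413 = pi_1  (ok)
  608/1413*1/12 + 317/1413*1/6 + 173/1413*1/4 + 35/157*1/12 = 173/1413 = pi_2  (ok)
  608/1413*1/4 + 317/1413*1/6 + 173/1413*1/3 + 35/157*1/6 = 35/157 = pi_3  (ok)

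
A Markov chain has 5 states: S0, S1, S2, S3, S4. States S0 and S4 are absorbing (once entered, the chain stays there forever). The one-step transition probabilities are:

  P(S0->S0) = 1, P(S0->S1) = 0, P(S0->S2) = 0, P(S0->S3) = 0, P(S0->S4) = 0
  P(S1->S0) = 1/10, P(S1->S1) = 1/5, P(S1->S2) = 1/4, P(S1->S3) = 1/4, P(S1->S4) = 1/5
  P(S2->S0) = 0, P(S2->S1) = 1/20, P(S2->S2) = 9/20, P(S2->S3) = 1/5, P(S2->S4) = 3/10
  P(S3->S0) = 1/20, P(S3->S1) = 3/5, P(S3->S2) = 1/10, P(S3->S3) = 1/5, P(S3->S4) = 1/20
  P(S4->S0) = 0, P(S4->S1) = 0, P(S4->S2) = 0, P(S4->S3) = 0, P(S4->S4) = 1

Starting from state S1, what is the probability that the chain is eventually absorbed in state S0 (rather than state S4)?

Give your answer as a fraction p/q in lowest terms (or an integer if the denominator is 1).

Let a_i = P(absorbed in S0 | start in state i).
Boundary conditions: a_S0 = 1, a_S4 = 0.
For each transient state i, a_i = sum_j P(i->j) * a_j:
  a_S1 = 1/10*a_S0 + 1/5*a_S1 + 1/4*a_S2 + 1/4*a_S3 + 1/5*a_S4
  a_S2 = 0*a_S0 + 1/20*a_S1 + 9/20*a_S2 + 1/5*a_S3 + 3/10*a_S4
  a_S3 = 1/20*a_S0 + 3/5*a_S1 + 1/10*a_S2 + 1/5*a_S3 + 1/20*a_S4

Substituting a_S0 = 1 and a_S4 = 0, rearrange to (I - Q) a = r where r[i] = P(i -> S0):
  [4/5, -1/4, -1/4] . (a_S1, a_S2, a_S3) = 1/10
  [-1/20, 11/20, -1/5] . (a_S1, a_S2, a_S3) = 0
  [-3/5, -1/10, 4/5] . (a_S1, a_S2, a_S3) = 1/20

Solving yields:
  a_S1 = 137/566
  a_S2 = 197/1698
  a_S3 = 439/1698

Starting state is S1, so the absorption probability is a_S1 = 137/566.

Answer: 137/566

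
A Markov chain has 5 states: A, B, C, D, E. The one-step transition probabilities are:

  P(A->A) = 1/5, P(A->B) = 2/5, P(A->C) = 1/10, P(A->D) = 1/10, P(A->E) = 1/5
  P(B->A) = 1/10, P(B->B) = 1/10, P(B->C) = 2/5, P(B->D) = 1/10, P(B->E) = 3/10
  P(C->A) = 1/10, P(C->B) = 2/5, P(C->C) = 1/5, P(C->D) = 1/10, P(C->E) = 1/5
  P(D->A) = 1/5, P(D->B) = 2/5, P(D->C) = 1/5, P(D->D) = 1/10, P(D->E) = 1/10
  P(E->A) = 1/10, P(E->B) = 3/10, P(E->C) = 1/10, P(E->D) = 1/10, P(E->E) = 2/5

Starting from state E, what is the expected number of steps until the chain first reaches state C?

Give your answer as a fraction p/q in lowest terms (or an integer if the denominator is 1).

Let h_i = expected steps to first reach C from state i.
Boundary: h_C = 0.
First-step equations for the other states:
  h_A = 1 + 1/5*h_A + 2/5*h_B + 1/10*h_C + 1/10*h_D + 1/5*h_E
  h_B = 1 + 1/10*h_A + 1/10*h_B + 2/5*h_C + 1/10*h_D + 3/10*h_E
  h_D = 1 + 1/5*h_A + 2/5*h_B + 1/5*h_C + 1/10*h_D + 1/10*h_E
  h_E = 1 + 1/10*h_A + 3/10*h_B + 1/10*h_C + 1/10*h_D + 2/5*h_E

Substituting h_C = 0 and rearranging gives the linear system (I - Q) h = 1:
  [4/5, -2/5, -1/10, -1/5] . (h_A, h_B, h_D, h_E) = 1
  [-1/10, 9/10, -1/10, -3/10] . (h_A, h_B, h_D, h_E) = 1
  [-1/5, -2/5, 9/10, -1/10] . (h_A, h_B, h_D, h_E) = 1
  [-1/10, -3/10, -1/10, 3/5] . (h_A, h_B, h_D, h_E) = 1

Solving yields:
  h_A = 250/49
  h_B = 1350/343
  h_D = 1570/343
  h_E = 1800/343

Starting state is E, so the expected hitting time is h_E = 1800/343.

Answer: 1800/343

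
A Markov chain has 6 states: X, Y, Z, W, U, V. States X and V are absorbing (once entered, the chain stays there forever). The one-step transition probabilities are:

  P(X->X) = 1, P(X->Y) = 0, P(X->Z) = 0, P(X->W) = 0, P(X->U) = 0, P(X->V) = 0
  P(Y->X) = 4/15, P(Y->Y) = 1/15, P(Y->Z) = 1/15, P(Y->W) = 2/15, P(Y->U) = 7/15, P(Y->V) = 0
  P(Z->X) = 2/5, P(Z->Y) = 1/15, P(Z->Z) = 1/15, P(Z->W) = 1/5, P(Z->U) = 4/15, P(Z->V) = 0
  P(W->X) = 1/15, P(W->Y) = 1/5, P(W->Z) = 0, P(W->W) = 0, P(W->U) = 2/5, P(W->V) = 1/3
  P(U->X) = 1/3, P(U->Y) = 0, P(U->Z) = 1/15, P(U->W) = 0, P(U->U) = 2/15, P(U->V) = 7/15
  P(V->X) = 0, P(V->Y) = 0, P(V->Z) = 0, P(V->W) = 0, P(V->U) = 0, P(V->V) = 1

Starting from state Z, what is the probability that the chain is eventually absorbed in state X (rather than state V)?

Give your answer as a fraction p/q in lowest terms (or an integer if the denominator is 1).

Let a_i = P(absorbed in X | start in state i).
Boundary conditions: a_X = 1, a_V = 0.
For each transient state i, a_i = sum_j P(i->j) * a_j:
  a_Y = 4/15*a_X + 1/15*a_Y + 1/15*a_Z + 2/15*a_W + 7/15*a_U + 0*a_V
  a_Z = 2/5*a_X + 1/15*a_Y + 1/15*a_Z + 1/5*a_W + 4/15*a_U + 0*a_V
  a_W = 1/15*a_X + 1/5*a_Y + 0*a_Z + 0*a_W + 2/5*a_U + 1/3*a_V
  a_U = 1/3*a_X + 0*a_Y + 1/15*a_Z + 0*a_W + 2/15*a_U + 7/15*a_V

Substituting a_X = 1 and a_V = 0, rearrange to (I - Q) a = r where r[i] = P(i -> X):
  [14/15, -1/15, -2/15, -7/15] . (a_Y, a_Z, a_W, a_U) = 4/15
  [-1/15, 14/15, -1/5, -4/15] . (a_Y, a_Z, a_W, a_U) = 2/5
  [-1/5, 0, 1, -2/5] . (a_Y, a_Z, a_W, a_U) = 1/15
  [0, -1/15, 0, 13/15] . (a_Y, a_Z, a_W, a_U) = 1/3

Solving yields:
  a_Y = 413/684
  a_Z = 461/684
  a_W = 1073/2964
  a_U = 3881/8892

Starting state is Z, so the absorption probability is a_Z = 461/684.

Answer: 461/684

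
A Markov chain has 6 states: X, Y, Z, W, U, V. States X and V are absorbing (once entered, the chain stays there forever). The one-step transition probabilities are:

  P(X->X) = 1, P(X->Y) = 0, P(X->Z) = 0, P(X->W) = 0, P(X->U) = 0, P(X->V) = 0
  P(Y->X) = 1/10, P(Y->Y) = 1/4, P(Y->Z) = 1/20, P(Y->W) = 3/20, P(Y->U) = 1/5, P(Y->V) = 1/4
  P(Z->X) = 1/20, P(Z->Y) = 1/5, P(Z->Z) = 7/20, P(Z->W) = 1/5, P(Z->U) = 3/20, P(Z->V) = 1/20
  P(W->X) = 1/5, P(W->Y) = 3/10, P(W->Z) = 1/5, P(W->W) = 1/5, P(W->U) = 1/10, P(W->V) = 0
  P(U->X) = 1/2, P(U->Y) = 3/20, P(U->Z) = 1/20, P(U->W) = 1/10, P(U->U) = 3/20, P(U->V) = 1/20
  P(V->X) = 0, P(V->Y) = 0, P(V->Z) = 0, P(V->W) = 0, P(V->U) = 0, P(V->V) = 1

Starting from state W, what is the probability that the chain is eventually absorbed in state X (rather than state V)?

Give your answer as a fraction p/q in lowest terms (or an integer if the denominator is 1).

Let a_i = P(absorbed in X | start in state i).
Boundary conditions: a_X = 1, a_V = 0.
For each transient state i, a_i = sum_j P(i->j) * a_j:
  a_Y = 1/10*a_X + 1/4*a_Y + 1/20*a_Z + 3/20*a_W + 1/5*a_U + 1/4*a_V
  a_Z = 1/20*a_X + 1/5*a_Y + 7/20*a_Z + 1/5*a_W + 3/20*a_U + 1/20*a_V
  a_W = 1/5*a_X + 3/10*a_Y + 1/5*a_Z + 1/5*a_W + 1/10*a_U + 0*a_V
  a_U = 1/2*a_X + 3/20*a_Y + 1/20*a_Z + 1/10*a_W + 3/20*a_U + 1/20*a_V

Substituting a_X = 1 and a_V = 0, rearrange to (I - Q) a = r where r[i] = P(i -> X):
  [3/4, -1/20, -3/20, -1/5] . (a_Y, a_Z, a_W, a_U) = 1/10
  [-1/5, 13/20, -1/5, -3/20] . (a_Y, a_Z, a_W, a_U) = 1/20
  [-3/10, -1/5, 4/5, -1/10] . (a_Y, a_Z, a_W, a_U) = 1/5
  [-3/20, -1/20, -1/10, 17/20] . (a_Y, a_Z, a_W, a_U) = 1/2

Solving yields:
  a_Y = 185/347
  a_Z = 224/347
  a_W = 247/347
  a_U = 279/347

Starting state is W, so the absorption probability is a_W = 247/347.

Answer: 247/347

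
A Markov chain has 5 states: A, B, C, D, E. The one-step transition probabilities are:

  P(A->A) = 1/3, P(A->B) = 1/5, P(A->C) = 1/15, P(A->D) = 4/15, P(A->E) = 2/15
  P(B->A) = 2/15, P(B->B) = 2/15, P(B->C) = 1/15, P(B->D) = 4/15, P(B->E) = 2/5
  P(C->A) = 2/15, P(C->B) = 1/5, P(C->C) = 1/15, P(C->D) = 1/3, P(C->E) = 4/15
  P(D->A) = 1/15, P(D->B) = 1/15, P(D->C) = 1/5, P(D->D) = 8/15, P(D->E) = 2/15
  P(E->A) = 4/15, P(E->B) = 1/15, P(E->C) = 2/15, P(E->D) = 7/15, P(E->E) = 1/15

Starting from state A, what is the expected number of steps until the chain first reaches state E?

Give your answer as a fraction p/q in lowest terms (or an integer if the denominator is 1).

Let h_i = expected steps to first reach E from state i.
Boundary: h_E = 0.
First-step equations for the other states:
  h_A = 1 + 1/3*h_A + 1/5*h_B + 1/15*h_C + 4/15*h_D + 2/15*h_E
  h_B = 1 + 2/15*h_A + 2/15*h_B + 1/15*h_C + 4/15*h_D + 2/5*h_E
  h_C = 1 + 2/15*h_A + 1/5*h_B + 1/15*h_C + 1/3*h_D + 4/15*h_E
  h_D = 1 + 1/15*h_A + 1/15*h_B + 1/5*h_C + 8/15*h_D + 2/15*h_E

Substituting h_E = 0 and rearranging gives the linear system (I - Q) h = 1:
  [2/3, -1/5, -1/15, -4/15] . (h_A, h_B, h_C, h_D) = 1
  [-2/15, 13/15, -1/15, -4/15] . (h_A, h_B, h_C, h_D) = 1
  [-2/15, -1/5, 14/15, -1/3] . (h_A, h_B, h_C, h_D) = 1
  [-1/15, -1/15, -1/5, 7/15] . (h_A, h_B, h_C, h_D) = 1

Solving yields:
  h_A = 9780/1823
  h_B = 7335/1823
  h_C = 8490/1823
  h_D = 9990/1823

Starting state is A, so the expected hitting time is h_A = 9780/1823.

Answer: 9780/1823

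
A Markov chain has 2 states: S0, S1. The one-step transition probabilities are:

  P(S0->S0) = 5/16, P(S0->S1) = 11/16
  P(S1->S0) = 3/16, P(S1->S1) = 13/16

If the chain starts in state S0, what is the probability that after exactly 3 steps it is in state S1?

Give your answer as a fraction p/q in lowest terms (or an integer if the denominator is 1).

Computing P^3 by repeated multiplication:
P^1 =
  S0: [5/16, 11/16]
  S1: [3/16, 13/16]
P^2 =
  S0: [29/128, 99/128]
  S1: [27/128, 101/128]
P^3 =
  S0: [221/1024, 803/1024]
  S1: [219/1024, 805/1024]

(P^3)[S0 -> S1] = 803/1024

Answer: 803/1024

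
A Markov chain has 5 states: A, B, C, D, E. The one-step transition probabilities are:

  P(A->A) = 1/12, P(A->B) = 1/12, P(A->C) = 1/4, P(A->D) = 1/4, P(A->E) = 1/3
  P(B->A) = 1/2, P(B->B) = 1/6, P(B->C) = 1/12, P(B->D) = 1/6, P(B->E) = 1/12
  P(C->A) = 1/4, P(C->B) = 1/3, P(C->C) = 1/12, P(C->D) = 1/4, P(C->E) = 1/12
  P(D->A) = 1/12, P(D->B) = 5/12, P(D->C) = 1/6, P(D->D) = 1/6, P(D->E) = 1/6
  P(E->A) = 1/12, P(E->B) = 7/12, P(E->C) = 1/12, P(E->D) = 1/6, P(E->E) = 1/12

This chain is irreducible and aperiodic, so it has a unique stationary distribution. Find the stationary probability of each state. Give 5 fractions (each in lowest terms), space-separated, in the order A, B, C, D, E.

Answer: 7452/33127 9441/33127 4546/33127 6521/33127 5167/33127

Derivation:
The stationary distribution satisfies pi = pi * P, i.e.:
  pi_A = 1/12*pi_A + 1/2*pi_B + 1/4*pi_C + 1/12*pi_D + 1/12*pi_E
  pi_B = 1/12*pi_A + 1/6*pi_B + 1/3*pi_C + 5/12*pi_D + 7/12*pi_E
  pi_C = 1/4*pi_A + 1/12*pi_B + 1/12*pi_C + 1/6*pi_D + 1/12*pi_E
  pi_D = 1/4*pi_A + 1/6*pi_B + 1/4*pi_C + 1/6*pi_D + 1/6*pi_E
  pi_E = 1/3*pi_A + 1/12*pi_B + 1/12*pi_C + 1/6*pi_D + 1/12*pi_E
with normalization: pi_A + pi_B + pi_C + pi_D + pi_E = 1.

Using the first 4 balance equations plus normalization, the linear system A*pi = b is:
  [-11/12, 1/2, 1/4, 1/12, 1/12] . pi = 0
  [1/12, -5/6, 1/3, 5/12, 7/12] . pi = 0
  [1/4, 1/12, -11/12, 1/6, 1/12] . pi = 0
  [1/4, 1/6, 1/4, -5/6, 1/6] . pi = 0
  [1, 1, 1, 1, 1] . pi = 1

Solving yields:
  pi_A = 7452/33127
  pi_B = 9441/33127
  pi_C = 4546/33127
  pi_D = 6521/33127
  pi_E = 5167/33127

Verification (pi * P):
  7452/33127*1/12 + 9441/33127*1/2 + 4546/33127*1/4 + 6521/33127*1/12 + 5167/33127*1/12 = 7452/33127 = pi_A  (ok)
  7452/33127*1/12 + 9441/33127*1/6 + 4546/33127*1/3 + 6521/33127*5/12 + 5167/33127*7/12 = 9441/33127 = pi_B  (ok)
  7452/33127*1/4 + 9441/33127*1/12 + 4546/33127*1/12 + 6521/33127*1/6 + 5167/33127*1/12 = 4546/33127 = pi_C  (ok)
  7452/33127*1/4 + 9441/33127*1/6 + 4546/33127*1/4 + 6521/33127*1/6 + 5167/33127*1/6 = 6521/33127 = pi_D  (ok)
  7452/33127*1/3 + 9441/33127*1/12 + 4546/33127*1/12 + 6521/33127*1/6 + 5167/33127*1/12 = 5167/33127 = pi_E  (ok)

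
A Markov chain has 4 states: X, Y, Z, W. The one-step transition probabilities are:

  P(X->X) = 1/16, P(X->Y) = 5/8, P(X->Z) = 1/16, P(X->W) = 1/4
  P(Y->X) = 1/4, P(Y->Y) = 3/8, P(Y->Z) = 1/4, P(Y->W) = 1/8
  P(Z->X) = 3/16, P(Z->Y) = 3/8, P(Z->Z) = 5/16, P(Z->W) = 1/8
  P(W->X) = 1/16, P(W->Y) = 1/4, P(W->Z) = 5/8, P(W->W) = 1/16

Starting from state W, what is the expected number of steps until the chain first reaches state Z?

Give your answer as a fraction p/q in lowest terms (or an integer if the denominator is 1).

Answer: 1648/703

Derivation:
Let h_i = expected steps to first reach Z from state i.
Boundary: h_Z = 0.
First-step equations for the other states:
  h_X = 1 + 1/16*h_X + 5/8*h_Y + 1/16*h_Z + 1/4*h_W
  h_Y = 1 + 1/4*h_X + 3/8*h_Y + 1/4*h_Z + 1/8*h_W
  h_W = 1 + 1/16*h_X + 1/4*h_Y + 5/8*h_Z + 1/16*h_W

Substituting h_Z = 0 and rearranging gives the linear system (I - Q) h = 1:
  [15/16, -5/8, -1/4] . (h_X, h_Y, h_W) = 1
  [-1/4, 5/8, -1/8] . (h_X, h_Y, h_W) = 1
  [-1/16, -1/4, 15/16] . (h_X, h_Y, h_W) = 1

Solving yields:
  h_X = 2944/703
  h_Y = 2632/703
  h_W = 1648/703

Starting state is W, so the expected hitting time is h_W = 1648/703.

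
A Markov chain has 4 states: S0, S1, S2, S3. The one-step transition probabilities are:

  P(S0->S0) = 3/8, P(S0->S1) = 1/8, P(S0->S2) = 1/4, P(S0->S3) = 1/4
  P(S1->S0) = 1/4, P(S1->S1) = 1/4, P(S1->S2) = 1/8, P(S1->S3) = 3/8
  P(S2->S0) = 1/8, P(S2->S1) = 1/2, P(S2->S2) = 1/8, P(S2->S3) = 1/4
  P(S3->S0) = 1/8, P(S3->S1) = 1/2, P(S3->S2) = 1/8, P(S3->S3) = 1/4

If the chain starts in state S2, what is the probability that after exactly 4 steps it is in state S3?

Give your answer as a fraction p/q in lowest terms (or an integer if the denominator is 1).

Answer: 299/1024

Derivation:
Computing P^4 by repeated multiplication:
P^1 =
  S0: [3/8, 1/8, 1/4, 1/4]
  S1: [1/4, 1/4, 1/8, 3/8]
  S2: [1/8, 1/2, 1/8, 1/4]
  S3: [1/8, 1/2, 1/8, 1/4]
P^2 =
  S0: [15/64, 21/64, 11/64, 17/64]
  S1: [7/32, 11/32, 5/32, 9/32]
  S2: [7/32, 21/64, 9/64, 5/16]
  S3: [7/32, 21/64, 9/64, 5/16]
P^3 =
  S0: [115/512, 169/512, 79/512, 149/512]
  S1: [57/256, 85/256, 39/256, 75/256]
  S2: [113/512, 43/128, 39/256, 149/512]
  S3: [113/512, 43/128, 39/256, 149/512]
P^4 =
  S0: [911/4096, 1365/4096, 627/4096, 1193/4096]
  S1: [455/2048, 683/2048, 313/2048, 597/2048]
  S2: [455/2048, 1365/4096, 625/4096, 299/1024]
  S3: [455/2048, 1365/4096, 625/4096, 299/1024]

(P^4)[S2 -> S3] = 299/1024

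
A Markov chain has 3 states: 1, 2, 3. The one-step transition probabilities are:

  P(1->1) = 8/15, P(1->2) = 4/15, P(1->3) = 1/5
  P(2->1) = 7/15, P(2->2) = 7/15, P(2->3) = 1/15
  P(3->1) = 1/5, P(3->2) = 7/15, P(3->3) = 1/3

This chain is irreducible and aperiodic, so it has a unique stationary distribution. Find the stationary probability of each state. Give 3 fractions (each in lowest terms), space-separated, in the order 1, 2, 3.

The stationary distribution satisfies pi = pi * P, i.e.:
  pi_1 = 8/15*pi_1 + 7/15*pi_2 + 1/5*pi_3
  pi_2 = 4/15*pi_1 + 7/15*pi_2 + 7/15*pi_3
  pi_3 = 1/5*pi_1 + 1/15*pi_2 + 1/3*pi_3
with normalization: pi_1 + pi_2 + pi_3 = 1.

Using the first 2 balance equations plus normalization, the linear system A*pi = b is:
  [-7/15, 7/15, 1/5] . pi = 0
  [4/15, -8/15, 7/15] . pi = 0
  [1, 1, 1] . pi = 1

Solving yields:
  pi_1 = 73/162
  pi_2 = 61/162
  pi_3 = 14/81

Verification (pi * P):
  73/162*8/15 + 61/162*7/15 + 14/81*1/5 = 73/162 = pi_1  (ok)
  73/162*4/15 + 61/162*7/15 + 14/81*7/15 = 61/162 = pi_2  (ok)
  73/162*1/5 + 61/162*1/15 + 14/81*1/3 = 14/81 = pi_3  (ok)

Answer: 73/162 61/162 14/81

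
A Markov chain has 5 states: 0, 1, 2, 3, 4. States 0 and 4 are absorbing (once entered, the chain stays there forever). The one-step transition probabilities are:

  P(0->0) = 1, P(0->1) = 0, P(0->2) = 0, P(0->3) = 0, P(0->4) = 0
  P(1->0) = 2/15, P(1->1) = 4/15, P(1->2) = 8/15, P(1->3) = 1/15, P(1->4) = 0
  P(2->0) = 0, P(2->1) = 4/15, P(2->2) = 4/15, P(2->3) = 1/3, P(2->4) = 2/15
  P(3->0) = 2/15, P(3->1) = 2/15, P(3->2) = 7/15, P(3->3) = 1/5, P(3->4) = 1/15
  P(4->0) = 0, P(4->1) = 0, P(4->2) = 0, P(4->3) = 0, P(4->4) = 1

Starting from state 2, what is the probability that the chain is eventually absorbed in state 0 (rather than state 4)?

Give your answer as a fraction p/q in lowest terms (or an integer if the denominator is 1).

Let a_i = P(absorbed in 0 | start in state i).
Boundary conditions: a_0 = 1, a_4 = 0.
For each transient state i, a_i = sum_j P(i->j) * a_j:
  a_1 = 2/15*a_0 + 4/15*a_1 + 8/15*a_2 + 1/15*a_3 + 0*a_4
  a_2 = 0*a_0 + 4/15*a_1 + 4/15*a_2 + 1/3*a_3 + 2/15*a_4
  a_3 = 2/15*a_0 + 2/15*a_1 + 7/15*a_2 + 1/5*a_3 + 1/15*a_4

Substituting a_0 = 1 and a_4 = 0, rearrange to (I - Q) a = r where r[i] = P(i -> 0):
  [11/15, -8/15, -1/15] . (a_1, a_2, a_3) = 2/15
  [-4/15, 11/15, -1/3] . (a_1, a_2, a_3) = 0
  [-2/15, -7/15, 4/5] . (a_1, a_2, a_3) = 2/15

Solving yields:
  a_1 = 296/553
  a_2 = 234/553
  a_3 = 278/553

Starting state is 2, so the absorption probability is a_2 = 234/553.

Answer: 234/553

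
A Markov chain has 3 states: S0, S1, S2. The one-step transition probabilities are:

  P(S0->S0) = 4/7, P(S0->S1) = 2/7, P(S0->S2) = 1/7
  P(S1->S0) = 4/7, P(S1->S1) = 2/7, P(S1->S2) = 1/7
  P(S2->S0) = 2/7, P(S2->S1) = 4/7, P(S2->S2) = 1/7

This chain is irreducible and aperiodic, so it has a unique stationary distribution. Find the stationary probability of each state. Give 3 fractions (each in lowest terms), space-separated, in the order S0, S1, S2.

Answer: 26/49 16/49 1/7

Derivation:
The stationary distribution satisfies pi = pi * P, i.e.:
  pi_S0 = 4/7*pi_S0 + 4/7*pi_S1 + 2/7*pi_S2
  pi_S1 = 2/7*pi_S0 + 2/7*pi_S1 + 4/7*pi_S2
  pi_S2 = 1/7*pi_S0 + 1/7*pi_S1 + 1/7*pi_S2
with normalization: pi_S0 + pi_S1 + pi_S2 = 1.

Using the first 2 balance equations plus normalization, the linear system A*pi = b is:
  [-3/7, 4/7, 2/7] . pi = 0
  [2/7, -5/7, 4/7] . pi = 0
  [1, 1, 1] . pi = 1

Solving yields:
  pi_S0 = 26/49
  pi_S1 = 16/49
  pi_S2 = 1/7

Verification (pi * P):
  26/49*4/7 + 16/49*4/7 + 1/7*2/7 = 26/49 = pi_S0  (ok)
  26/49*2/7 + 16/49*2/7 + 1/7*4/7 = 16/49 = pi_S1  (ok)
  26/49*1/7 + 16/49*1/7 + 1/7*1/7 = 1/7 = pi_S2  (ok)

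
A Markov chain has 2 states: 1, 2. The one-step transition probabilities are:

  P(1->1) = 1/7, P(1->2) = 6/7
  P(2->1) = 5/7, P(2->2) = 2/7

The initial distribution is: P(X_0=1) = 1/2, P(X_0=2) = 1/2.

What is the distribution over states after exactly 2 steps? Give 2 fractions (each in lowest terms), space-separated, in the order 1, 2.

Answer: 23/49 26/49

Derivation:
Propagating the distribution step by step (d_{t+1} = d_t * P):
d_0 = (1=1/2, 2=1/2)
  d_1[1] = 1/2*1/7 + 1/2*5/7 = 3/7
  d_1[2] = 1/2*6/7 + 1/2*2/7 = 4/7
d_1 = (1=3/7, 2=4/7)
  d_2[1] = 3/7*1/7 + 4/7*5/7 = 23/49
  d_2[2] = 3/7*6/7 + 4/7*2/7 = 26/49
d_2 = (1=23/49, 2=26/49)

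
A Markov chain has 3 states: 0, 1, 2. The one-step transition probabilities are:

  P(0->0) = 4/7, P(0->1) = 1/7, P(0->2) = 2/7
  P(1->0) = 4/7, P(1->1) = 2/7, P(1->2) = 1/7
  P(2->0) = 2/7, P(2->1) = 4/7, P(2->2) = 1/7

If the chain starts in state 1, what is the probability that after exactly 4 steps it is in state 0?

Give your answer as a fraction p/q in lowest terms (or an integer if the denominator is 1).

Answer: 1222/2401

Derivation:
Computing P^4 by repeated multiplication:
P^1 =
  0: [4/7, 1/7, 2/7]
  1: [4/7, 2/7, 1/7]
  2: [2/7, 4/7, 1/7]
P^2 =
  0: [24/49, 2/7, 11/49]
  1: [26/49, 12/49, 11/49]
  2: [26/49, 2/7, 9/49]
P^3 =
  0: [174/343, 96/343, 73/343]
  1: [174/343, 94/343, 75/343]
  2: [178/343, 90/343, 75/343]
P^4 =
  0: [1226/2401, 94/343, 517/2401]
  1: [1222/2401, 662/2401, 517/2401]
  2: [1222/2401, 94/343, 521/2401]

(P^4)[1 -> 0] = 1222/2401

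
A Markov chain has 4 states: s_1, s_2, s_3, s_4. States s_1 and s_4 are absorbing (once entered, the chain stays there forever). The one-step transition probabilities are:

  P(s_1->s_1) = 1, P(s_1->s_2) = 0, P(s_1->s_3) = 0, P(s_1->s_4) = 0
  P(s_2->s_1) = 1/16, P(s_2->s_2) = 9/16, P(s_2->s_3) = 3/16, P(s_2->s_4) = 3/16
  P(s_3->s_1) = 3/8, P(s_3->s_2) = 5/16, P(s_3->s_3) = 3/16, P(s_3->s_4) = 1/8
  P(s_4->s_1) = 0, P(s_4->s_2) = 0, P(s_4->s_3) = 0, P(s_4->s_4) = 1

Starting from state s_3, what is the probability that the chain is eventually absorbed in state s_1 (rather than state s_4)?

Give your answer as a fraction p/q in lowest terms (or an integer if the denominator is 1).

Let a_i = P(absorbed in s_1 | start in state i).
Boundary conditions: a_s_1 = 1, a_s_4 = 0.
For each transient state i, a_i = sum_j P(i->j) * a_j:
  a_s_2 = 1/16*a_s_1 + 9/16*a_s_2 + 3/16*a_s_3 + 3/16*a_s_4
  a_s_3 = 3/8*a_s_1 + 5/16*a_s_2 + 3/16*a_s_3 + 1/8*a_s_4

Substituting a_s_1 = 1 and a_s_4 = 0, rearrange to (I - Q) a = r where r[i] = P(i -> s_1):
  [7/16, -3/16] . (a_s_2, a_s_3) = 1/16
  [-5/16, 13/16] . (a_s_2, a_s_3) = 3/8

Solving yields:
  a_s_2 = 31/76
  a_s_3 = 47/76

Starting state is s_3, so the absorption probability is a_s_3 = 47/76.

Answer: 47/76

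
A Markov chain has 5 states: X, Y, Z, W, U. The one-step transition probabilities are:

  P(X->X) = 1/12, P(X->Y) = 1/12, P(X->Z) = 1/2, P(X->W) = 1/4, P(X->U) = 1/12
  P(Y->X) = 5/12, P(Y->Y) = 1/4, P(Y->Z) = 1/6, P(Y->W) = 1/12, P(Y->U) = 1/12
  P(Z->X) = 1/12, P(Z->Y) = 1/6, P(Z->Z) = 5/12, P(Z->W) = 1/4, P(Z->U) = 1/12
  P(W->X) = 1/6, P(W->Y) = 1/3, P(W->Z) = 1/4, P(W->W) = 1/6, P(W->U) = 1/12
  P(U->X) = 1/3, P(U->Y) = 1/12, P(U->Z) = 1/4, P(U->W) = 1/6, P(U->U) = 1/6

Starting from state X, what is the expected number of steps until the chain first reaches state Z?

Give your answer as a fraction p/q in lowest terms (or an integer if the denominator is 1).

Answer: 8976/3359

Derivation:
Let h_i = expected steps to first reach Z from state i.
Boundary: h_Z = 0.
First-step equations for the other states:
  h_X = 1 + 1/12*h_X + 1/12*h_Y + 1/2*h_Z + 1/4*h_W + 1/12*h_U
  h_Y = 1 + 5/12*h_X + 1/4*h_Y + 1/6*h_Z + 1/12*h_W + 1/12*h_U
  h_W = 1 + 1/6*h_X + 1/3*h_Y + 1/4*h_Z + 1/6*h_W + 1/12*h_U
  h_U = 1 + 1/3*h_X + 1/12*h_Y + 1/4*h_Z + 1/6*h_W + 1/6*h_U

Substituting h_Z = 0 and rearranging gives the linear system (I - Q) h = 1:
  [11/12, -1/12, -1/4, -1/12] . (h_X, h_Y, h_W, h_U) = 1
  [-5/12, 3/4, -1/12, -1/12] . (h_X, h_Y, h_W, h_U) = 1
  [-1/6, -1/3, 5/6, -1/12] . (h_X, h_Y, h_W, h_U) = 1
  [-1/3, -1/12, -1/6, 5/6] . (h_X, h_Y, h_W, h_U) = 1

Solving yields:
  h_X = 8976/3359
  h_Y = 12012/3359
  h_W = 11748/3359
  h_U = 11172/3359

Starting state is X, so the expected hitting time is h_X = 8976/3359.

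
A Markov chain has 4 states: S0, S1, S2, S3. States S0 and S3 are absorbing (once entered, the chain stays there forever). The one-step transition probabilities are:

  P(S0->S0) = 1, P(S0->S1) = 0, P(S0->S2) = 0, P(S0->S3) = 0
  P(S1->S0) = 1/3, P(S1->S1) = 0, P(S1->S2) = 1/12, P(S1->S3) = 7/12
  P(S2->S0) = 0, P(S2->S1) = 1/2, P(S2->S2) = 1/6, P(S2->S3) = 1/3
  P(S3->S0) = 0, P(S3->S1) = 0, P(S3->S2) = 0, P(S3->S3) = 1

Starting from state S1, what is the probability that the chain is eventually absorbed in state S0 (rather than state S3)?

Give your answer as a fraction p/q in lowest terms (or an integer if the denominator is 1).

Answer: 20/57

Derivation:
Let a_i = P(absorbed in S0 | start in state i).
Boundary conditions: a_S0 = 1, a_S3 = 0.
For each transient state i, a_i = sum_j P(i->j) * a_j:
  a_S1 = 1/3*a_S0 + 0*a_S1 + 1/12*a_S2 + 7/12*a_S3
  a_S2 = 0*a_S0 + 1/2*a_S1 + 1/6*a_S2 + 1/3*a_S3

Substituting a_S0 = 1 and a_S3 = 0, rearrange to (I - Q) a = r where r[i] = P(i -> S0):
  [1, -1/12] . (a_S1, a_S2) = 1/3
  [-1/2, 5/6] . (a_S1, a_S2) = 0

Solving yields:
  a_S1 = 20/57
  a_S2 = 4/19

Starting state is S1, so the absorption probability is a_S1 = 20/57.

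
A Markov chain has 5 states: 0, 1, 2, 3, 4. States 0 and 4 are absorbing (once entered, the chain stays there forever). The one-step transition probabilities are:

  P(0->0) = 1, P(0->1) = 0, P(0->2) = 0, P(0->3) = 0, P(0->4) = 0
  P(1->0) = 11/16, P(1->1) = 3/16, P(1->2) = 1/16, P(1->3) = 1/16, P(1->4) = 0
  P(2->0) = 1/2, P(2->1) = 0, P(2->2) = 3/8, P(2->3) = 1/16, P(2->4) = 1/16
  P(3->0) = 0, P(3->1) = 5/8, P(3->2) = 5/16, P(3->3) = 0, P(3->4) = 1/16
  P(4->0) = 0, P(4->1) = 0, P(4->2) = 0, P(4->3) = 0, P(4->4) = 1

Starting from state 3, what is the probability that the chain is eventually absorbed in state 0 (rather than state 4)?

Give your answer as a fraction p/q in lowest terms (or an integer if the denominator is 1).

Let a_i = P(absorbed in 0 | start in state i).
Boundary conditions: a_0 = 1, a_4 = 0.
For each transient state i, a_i = sum_j P(i->j) * a_j:
  a_1 = 11/16*a_0 + 3/16*a_1 + 1/16*a_2 + 1/16*a_3 + 0*a_4
  a_2 = 1/2*a_0 + 0*a_1 + 3/8*a_2 + 1/16*a_3 + 1/16*a_4
  a_3 = 0*a_0 + 5/8*a_1 + 5/16*a_2 + 0*a_3 + 1/16*a_4

Substituting a_0 = 1 and a_4 = 0, rearrange to (I - Q) a = r where r[i] = P(i -> 0):
  [13/16, -1/16, -1/16] . (a_1, a_2, a_3) = 11/16
  [0, 5/8, -1/16] . (a_1, a_2, a_3) = 1/2
  [-5/8, -5/16, 1] . (a_1, a_2, a_3) = 0

Solving yields:
  a_1 = 1873/1905
  a_2 = 1694/1905
  a_3 = 340/381

Starting state is 3, so the absorption probability is a_3 = 340/381.

Answer: 340/381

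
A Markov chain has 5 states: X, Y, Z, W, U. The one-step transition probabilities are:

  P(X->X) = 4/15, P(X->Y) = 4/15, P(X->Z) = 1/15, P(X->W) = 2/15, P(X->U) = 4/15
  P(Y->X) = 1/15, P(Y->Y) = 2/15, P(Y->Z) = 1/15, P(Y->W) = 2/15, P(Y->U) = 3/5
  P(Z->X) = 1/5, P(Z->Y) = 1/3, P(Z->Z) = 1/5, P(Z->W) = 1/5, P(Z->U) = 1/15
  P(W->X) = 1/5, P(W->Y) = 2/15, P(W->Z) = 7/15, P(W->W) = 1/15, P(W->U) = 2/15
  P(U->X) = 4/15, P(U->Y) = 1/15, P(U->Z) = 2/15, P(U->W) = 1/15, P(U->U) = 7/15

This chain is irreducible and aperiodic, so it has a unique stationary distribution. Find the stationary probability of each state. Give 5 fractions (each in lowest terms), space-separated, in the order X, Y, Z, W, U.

The stationary distribution satisfies pi = pi * P, i.e.:
  pi_X = 4/15*pi_X + 1/15*pi_Y + 1/5*pi_Z + 1/5*pi_W + 4/15*pi_U
  pi_Y = 4/15*pi_X + 2/15*pi_Y + 1/3*pi_Z + 2/15*pi_W + 1/15*pi_U
  pi_Z = 1/15*pi_X + 1/15*pi_Y + 1/5*pi_Z + 7/15*pi_W + 2/15*pi_U
  pi_W = 2/15*pi_X + 2/15*pi_Y + 1/5*pi_Z + 1/15*pi_W + 1/15*pi_U
  pi_U = 4/15*pi_X + 3/5*pi_Y + 1/15*pi_Z + 2/15*pi_W + 7/15*pi_U
with normalization: pi_X + pi_Y + pi_Z + pi_W + pi_U = 1.

Using the first 4 balance equations plus normalization, the linear system A*pi = b is:
  [-11/15, 1/15, 1/5, 1/5, 4/15] . pi = 0
  [4/15, -13/15, 1/3, 2/15, 1/15] . pi = 0
  [1/15, 1/15, -4/5, 7/15, 2/15] . pi = 0
  [2/15, 2/15, 1/5, -14/15, 1/15] . pi = 0
  [1, 1, 1, 1, 1] . pi = 1

Solving yields:
  pi_X = 271/1262
  pi_Y = 751/4417
  pi_Z = 688/4417
  pi_W = 999/8834
  pi_U = 1530/4417

Verification (pi * P):
  271/1262*4/15 + 751/4417*1/15 + 688/4417*1/5 + 999/8834*1/5 + 1530/4417*4/15 = 271/1262 = pi_X  (ok)
  271/1262*4/15 + 751/4417*2/15 + 688/4417*1/3 + 999/8834*2/15 + 1530/4417*1/15 = 751/4417 = pi_Y  (ok)
  271/1262*1/15 + 751/4417*1/15 + 688/4417*1/5 + 999/8834*7/15 + 1530/4417*2/15 = 688/4417 = pi_Z  (ok)
  271/1262*2/15 + 751/4417*2/15 + 688/4417*1/5 + 999/8834*1/15 + 1530/4417*1/15 = 999/8834 = pi_W  (ok)
  271/1262*4/15 + 751/4417*3/5 + 688/4417*1/15 + 999/8834*2/15 + 1530/4417*7/15 = 1530/4417 = pi_U  (ok)

Answer: 271/1262 751/4417 688/4417 999/8834 1530/4417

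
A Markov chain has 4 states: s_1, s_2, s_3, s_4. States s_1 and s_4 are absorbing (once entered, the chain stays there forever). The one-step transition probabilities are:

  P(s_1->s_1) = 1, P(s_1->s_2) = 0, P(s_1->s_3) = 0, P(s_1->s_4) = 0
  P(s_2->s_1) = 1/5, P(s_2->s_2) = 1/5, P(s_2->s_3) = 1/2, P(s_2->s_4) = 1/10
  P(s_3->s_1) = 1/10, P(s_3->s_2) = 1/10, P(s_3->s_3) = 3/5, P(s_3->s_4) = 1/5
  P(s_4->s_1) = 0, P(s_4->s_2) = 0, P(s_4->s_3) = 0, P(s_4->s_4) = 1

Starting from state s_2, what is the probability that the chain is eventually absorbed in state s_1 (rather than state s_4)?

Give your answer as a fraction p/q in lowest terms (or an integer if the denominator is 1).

Answer: 13/27

Derivation:
Let a_i = P(absorbed in s_1 | start in state i).
Boundary conditions: a_s_1 = 1, a_s_4 = 0.
For each transient state i, a_i = sum_j P(i->j) * a_j:
  a_s_2 = 1/5*a_s_1 + 1/5*a_s_2 + 1/2*a_s_3 + 1/10*a_s_4
  a_s_3 = 1/10*a_s_1 + 1/10*a_s_2 + 3/5*a_s_3 + 1/5*a_s_4

Substituting a_s_1 = 1 and a_s_4 = 0, rearrange to (I - Q) a = r where r[i] = P(i -> s_1):
  [4/5, -1/2] . (a_s_2, a_s_3) = 1/5
  [-1/10, 2/5] . (a_s_2, a_s_3) = 1/10

Solving yields:
  a_s_2 = 13/27
  a_s_3 = 10/27

Starting state is s_2, so the absorption probability is a_s_2 = 13/27.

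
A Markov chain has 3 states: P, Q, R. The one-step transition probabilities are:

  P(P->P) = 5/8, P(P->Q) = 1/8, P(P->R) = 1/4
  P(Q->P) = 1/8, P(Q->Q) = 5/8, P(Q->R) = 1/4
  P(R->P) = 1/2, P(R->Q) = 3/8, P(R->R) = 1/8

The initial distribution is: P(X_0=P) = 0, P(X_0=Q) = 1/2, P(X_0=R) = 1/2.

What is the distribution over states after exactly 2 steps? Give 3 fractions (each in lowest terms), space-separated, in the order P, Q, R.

Answer: 45/128 27/64 29/128

Derivation:
Propagating the distribution step by step (d_{t+1} = d_t * P):
d_0 = (P=0, Q=1/2, R=1/2)
  d_1[P] = 0*5/8 + 1/2*1/8 + 1/2*1/2 = 5/16
  d_1[Q] = 0*1/8 + 1/2*5/8 + 1/2*3/8 = 1/2
  d_1[R] = 0*1/4 + 1/2*1/4 + 1/2*1/8 = 3/16
d_1 = (P=5/16, Q=1/2, R=3/16)
  d_2[P] = 5/16*5/8 + 1/2*1/8 + 3/16*1/2 = 45/128
  d_2[Q] = 5/16*1/8 + 1/2*5/8 + 3/16*3/8 = 27/64
  d_2[R] = 5/16*1/4 + 1/2*1/4 + 3/16*1/8 = 29/128
d_2 = (P=45/128, Q=27/64, R=29/128)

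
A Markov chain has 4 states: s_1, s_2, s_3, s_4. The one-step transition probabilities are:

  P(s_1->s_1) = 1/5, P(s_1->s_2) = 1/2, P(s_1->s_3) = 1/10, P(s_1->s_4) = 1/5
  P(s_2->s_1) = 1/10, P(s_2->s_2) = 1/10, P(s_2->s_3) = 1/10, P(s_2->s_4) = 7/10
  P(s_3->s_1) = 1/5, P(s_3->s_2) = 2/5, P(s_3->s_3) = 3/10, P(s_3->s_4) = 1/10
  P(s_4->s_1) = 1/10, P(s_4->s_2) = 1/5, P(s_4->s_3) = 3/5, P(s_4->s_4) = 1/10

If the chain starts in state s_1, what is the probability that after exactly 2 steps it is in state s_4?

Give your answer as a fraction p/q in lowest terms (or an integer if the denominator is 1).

Answer: 21/50

Derivation:
Computing P^2 by repeated multiplication:
P^1 =
  s_1: [1/5, 1/2, 1/10, 1/5]
  s_2: [1/10, 1/10, 1/10, 7/10]
  s_3: [1/5, 2/5, 3/10, 1/10]
  s_4: [1/10, 1/5, 3/5, 1/10]
P^2 =
  s_1: [13/100, 23/100, 11/50, 21/50]
  s_2: [3/25, 6/25, 47/100, 17/100]
  s_3: [3/20, 7/25, 21/100, 9/25]
  s_4: [17/100, 33/100, 27/100, 23/100]

(P^2)[s_1 -> s_4] = 21/50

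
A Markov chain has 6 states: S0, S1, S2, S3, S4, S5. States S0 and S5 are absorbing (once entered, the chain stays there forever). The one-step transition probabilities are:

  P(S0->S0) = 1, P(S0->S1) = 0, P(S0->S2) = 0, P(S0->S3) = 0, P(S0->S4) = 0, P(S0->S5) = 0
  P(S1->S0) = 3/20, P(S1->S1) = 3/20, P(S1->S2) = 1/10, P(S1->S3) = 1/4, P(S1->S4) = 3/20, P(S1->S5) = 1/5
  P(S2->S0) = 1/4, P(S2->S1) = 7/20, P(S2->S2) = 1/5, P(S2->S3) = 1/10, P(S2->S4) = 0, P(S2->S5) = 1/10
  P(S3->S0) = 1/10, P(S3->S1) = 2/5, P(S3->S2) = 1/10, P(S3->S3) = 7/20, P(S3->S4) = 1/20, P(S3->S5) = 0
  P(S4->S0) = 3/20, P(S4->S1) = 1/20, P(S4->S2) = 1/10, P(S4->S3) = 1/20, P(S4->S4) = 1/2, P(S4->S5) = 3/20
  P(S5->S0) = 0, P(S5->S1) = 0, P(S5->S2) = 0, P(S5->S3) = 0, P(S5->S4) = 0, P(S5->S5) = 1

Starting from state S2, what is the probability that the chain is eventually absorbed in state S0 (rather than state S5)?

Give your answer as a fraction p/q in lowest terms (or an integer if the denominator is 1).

Let a_i = P(absorbed in S0 | start in state i).
Boundary conditions: a_S0 = 1, a_S5 = 0.
For each transient state i, a_i = sum_j P(i->j) * a_j:
  a_S1 = 3/20*a_S0 + 3/20*a_S1 + 1/10*a_S2 + 1/4*a_S3 + 3/20*a_S4 + 1/5*a_S5
  a_S2 = 1/4*a_S0 + 7/20*a_S1 + 1/5*a_S2 + 1/10*a_S3 + 0*a_S4 + 1/10*a_S5
  a_S3 = 1/10*a_S0 + 2/5*a_S1 + 1/10*a_S2 + 7/20*a_S3 + 1/20*a_S4 + 0*a_S5
  a_S4 = 3/20*a_S0 + 1/20*a_S1 + 1/10*a_S2 + 1/20*a_S3 + 1/2*a_S4 + 3/20*a_S5

Substituting a_S0 = 1 and a_S5 = 0, rearrange to (I - Q) a = r where r[i] = P(i -> S0):
  [17/20, -1/10, -1/4, -3/20] . (a_S1, a_S2, a_S3, a_S4) = 3/20
  [-7/20, 4/5, -1/10, 0] . (a_S1, a_S2, a_S3, a_S4) = 1/4
  [-2/5, -1/10, 13/20, -1/20] . (a_S1, a_S2, a_S3, a_S4) = 1/10
  [-1/20, -1/10, -1/20, 1/2] . (a_S1, a_S2, a_S3, a_S4) = 3/20

Solving yields:
  a_S1 = 763/1455
  a_S2 = 60/97
  a_S3 = 892/1455
  a_S4 = 782/1455

Starting state is S2, so the absorption probability is a_S2 = 60/97.

Answer: 60/97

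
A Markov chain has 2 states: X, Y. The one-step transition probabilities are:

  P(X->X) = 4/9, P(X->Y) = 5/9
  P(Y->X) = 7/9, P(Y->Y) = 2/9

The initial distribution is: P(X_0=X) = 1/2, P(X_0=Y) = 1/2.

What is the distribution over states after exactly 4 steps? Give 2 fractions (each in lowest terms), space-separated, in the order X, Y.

Answer: 283/486 203/486

Derivation:
Propagating the distribution step by step (d_{t+1} = d_t * P):
d_0 = (X=1/2, Y=1/2)
  d_1[X] = 1/2*4/9 + 1/2*7/9 = 11/18
  d_1[Y] = 1/2*5/9 + 1/2*2/9 = 7/18
d_1 = (X=11/18, Y=7/18)
  d_2[X] = 11/18*4/9 + 7/18*7/9 = 31/54
  d_2[Y] = 11/18*5/9 + 7/18*2/9 = 23/54
d_2 = (X=31/54, Y=23/54)
  d_3[X] = 31/54*4/9 + 23/54*7/9 = 95/162
  d_3[Y] = 31/54*5/9 + 23/54*2/9 = 67/162
d_3 = (X=95/162, Y=67/162)
  d_4[X] = 95/162*4/9 + 67/162*7/9 = 283/486
  d_4[Y] = 95/162*5/9 + 67/162*2/9 = 203/486
d_4 = (X=283/486, Y=203/486)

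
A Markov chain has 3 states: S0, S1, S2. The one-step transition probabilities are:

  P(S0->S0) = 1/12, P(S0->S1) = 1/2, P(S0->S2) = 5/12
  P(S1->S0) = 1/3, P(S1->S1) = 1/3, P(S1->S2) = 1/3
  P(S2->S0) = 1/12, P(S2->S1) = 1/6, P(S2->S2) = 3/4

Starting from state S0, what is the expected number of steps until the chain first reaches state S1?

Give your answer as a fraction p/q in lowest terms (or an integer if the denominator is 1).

Answer: 24/7

Derivation:
Let h_i = expected steps to first reach S1 from state i.
Boundary: h_S1 = 0.
First-step equations for the other states:
  h_S0 = 1 + 1/12*h_S0 + 1/2*h_S1 + 5/12*h_S2
  h_S2 = 1 + 1/12*h_S0 + 1/6*h_S1 + 3/4*h_S2

Substituting h_S1 = 0 and rearranging gives the linear system (I - Q) h = 1:
  [11/12, -5/12] . (h_S0, h_S2) = 1
  [-1/12, 1/4] . (h_S0, h_S2) = 1

Solving yields:
  h_S0 = 24/7
  h_S2 = 36/7

Starting state is S0, so the expected hitting time is h_S0 = 24/7.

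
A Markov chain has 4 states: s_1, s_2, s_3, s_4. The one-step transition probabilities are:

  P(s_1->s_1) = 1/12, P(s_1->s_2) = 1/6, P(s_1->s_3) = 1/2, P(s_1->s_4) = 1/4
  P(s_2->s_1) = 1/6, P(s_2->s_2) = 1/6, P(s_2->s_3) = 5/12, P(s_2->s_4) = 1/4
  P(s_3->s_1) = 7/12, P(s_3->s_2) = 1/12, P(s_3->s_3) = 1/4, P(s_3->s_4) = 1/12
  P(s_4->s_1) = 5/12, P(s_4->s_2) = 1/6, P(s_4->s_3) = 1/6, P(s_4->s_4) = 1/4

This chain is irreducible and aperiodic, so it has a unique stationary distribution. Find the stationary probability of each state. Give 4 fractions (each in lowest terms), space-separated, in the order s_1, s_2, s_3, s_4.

The stationary distribution satisfies pi = pi * P, i.e.:
  pi_s_1 = 1/12*pi_s_1 + 1/6*pi_s_2 + 7/12*pi_s_3 + 5/12*pi_s_4
  pi_s_2 = 1/6*pi_s_1 + 1/6*pi_s_2 + 1/12*pi_s_3 + 1/6*pi_s_4
  pi_s_3 = 1/2*pi_s_1 + 5/12*pi_s_2 + 1/4*pi_s_3 + 1/6*pi_s_4
  pi_s_4 = 1/4*pi_s_1 + 1/4*pi_s_2 + 1/12*pi_s_3 + 1/4*pi_s_4
with normalization: pi_s_1 + pi_s_2 + pi_s_3 + pi_s_4 = 1.

Using the first 3 balance equations plus normalization, the linear system A*pi = b is:
  [-11/12, 1/6, 7/12, 5/12] . pi = 0
  [1/6, -5/6, 1/12, 1/6] . pi = 0
  [1/2, 5/12, -3/4, 1/6] . pi = 0
  [1, 1, 1, 1] . pi = 1

Solving yields:
  pi_s_1 = 25/76
  pi_s_2 = 71/513
  pi_s_3 = 58/171
  pi_s_4 = 397/2052

Verification (pi * P):
  25/76*1/12 + 71/513*1/6 + 58/171*7/12 + 397/2052*5/12 = 25/76 = pi_s_1  (ok)
  25/76*1/6 + 71/513*1/6 + 58/171*1/12 + 397/2052*1/6 = 71/513 = pi_s_2  (ok)
  25/76*1/2 + 71/513*5/12 + 58/171*1/4 + 397/2052*1/6 = 58/171 = pi_s_3  (ok)
  25/76*1/4 + 71/513*1/4 + 58/171*1/12 + 397/2052*1/4 = 397/2052 = pi_s_4  (ok)

Answer: 25/76 71/513 58/171 397/2052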